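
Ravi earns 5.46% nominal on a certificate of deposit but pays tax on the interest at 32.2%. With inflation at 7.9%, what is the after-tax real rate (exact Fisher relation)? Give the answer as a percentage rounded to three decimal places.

After-tax nominal return = 5.46% × (1 − 0.322) = 3.70188%.
1 + r = 1.0370188 / 1.07900 = 0.961092
After-tax real rate = 0.961092 − 1 → -3.891%.

-3.891%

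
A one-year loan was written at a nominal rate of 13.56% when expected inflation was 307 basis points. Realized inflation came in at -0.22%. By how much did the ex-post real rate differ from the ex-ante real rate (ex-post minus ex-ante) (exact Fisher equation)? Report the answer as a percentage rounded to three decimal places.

Ex-ante: (1 + 0.1356)/(1 + 0.0307) − 1 = 10.1775%
Ex-post: (1 + 0.1356)/(1 − 0.0022) − 1 = 13.8104%
Difference (ex-post − ex-ante) = 3.6328% → 3.633%.

3.633%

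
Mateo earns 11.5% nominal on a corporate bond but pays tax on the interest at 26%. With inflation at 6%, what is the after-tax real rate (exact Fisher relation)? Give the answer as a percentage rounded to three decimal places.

After-tax nominal return = 11.5% × (1 − 0.26) = 8.5100%.
1 + r = 1.08510 / 1.06000 = 1.023679
After-tax real rate = 1.023679 − 1 → 2.368%.

2.368%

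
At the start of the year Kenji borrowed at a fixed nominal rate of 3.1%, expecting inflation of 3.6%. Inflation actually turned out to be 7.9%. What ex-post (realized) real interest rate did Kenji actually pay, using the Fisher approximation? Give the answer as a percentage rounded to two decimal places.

-4.80%

Ex-post: 3.1% − 7.9% = -4.800%
So the realized real rate is -4.80%.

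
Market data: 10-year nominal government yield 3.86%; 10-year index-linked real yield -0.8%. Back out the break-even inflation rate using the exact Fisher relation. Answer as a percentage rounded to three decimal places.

4.698%

(1 + π) = (1 + i)/(1 + r) = 1.03860 / 0.99200 = 1.046976
Break-even inflation = 1.046976 − 1 → 4.698%.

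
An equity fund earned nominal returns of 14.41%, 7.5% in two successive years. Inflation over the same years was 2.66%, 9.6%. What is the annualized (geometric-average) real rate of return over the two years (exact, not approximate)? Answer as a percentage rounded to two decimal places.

4.55%

Nominal growth factor = 1.1441 × 1.0750 = 1.22990750
Price-level growth factor = 1.0266 × 1.0960 = 1.12515360
Real growth factor = 1.22990750 / 1.12515360 = 1.09310187
Annualized real rate = 1.09310187^(1/2) − 1 = 4.5515% → 4.55%.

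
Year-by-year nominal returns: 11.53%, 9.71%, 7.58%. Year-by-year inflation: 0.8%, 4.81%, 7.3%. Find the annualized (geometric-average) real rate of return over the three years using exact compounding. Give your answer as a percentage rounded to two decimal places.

5.11%

Compound the nominal returns: 1.1153 × 1.0971 × 1.0758 = 1.31634418.
Compound inflation: 1.0080 × 1.0481 × 1.0730 = 1.13360819.
Deflate: 1.31634418 / 1.13360819 = 1.16119854.
Annualized real rate = 1.16119854^(1/3) − 1 = 5.1079% → 5.11%.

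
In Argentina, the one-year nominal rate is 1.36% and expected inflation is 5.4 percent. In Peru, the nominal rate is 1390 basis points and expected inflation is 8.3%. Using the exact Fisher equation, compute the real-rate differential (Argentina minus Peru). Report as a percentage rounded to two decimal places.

Argentina: (1 + 0.0136)/(1 + 0.0540) − 1 = -3.8330%
Peru: (1 + 0.1390)/(1 + 0.0830) − 1 = 5.1708%
Differential = -3.8330% − 5.1708% = -9.0038% → -9.00%.

-9.00%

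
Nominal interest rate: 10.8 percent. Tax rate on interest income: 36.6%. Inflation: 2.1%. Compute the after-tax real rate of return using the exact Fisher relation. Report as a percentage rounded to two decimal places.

4.65%

After-tax nominal return = 10.8% × (1 − 0.366) = 6.8472%.
1 + r = 1.068472 / 1.02100 = 1.046496
After-tax real rate = 1.046496 − 1 → 4.65%.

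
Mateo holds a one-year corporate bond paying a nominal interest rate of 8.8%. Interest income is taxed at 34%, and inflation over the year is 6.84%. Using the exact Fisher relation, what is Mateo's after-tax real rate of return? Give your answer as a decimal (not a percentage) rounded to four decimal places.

-0.0097

After-tax nominal return = 8.8% × (1 − 0.34) = 5.8080%.
1 + r = 1.05808 / 1.06840 = 0.990341
After-tax real rate = 0.990341 − 1 → -0.0097.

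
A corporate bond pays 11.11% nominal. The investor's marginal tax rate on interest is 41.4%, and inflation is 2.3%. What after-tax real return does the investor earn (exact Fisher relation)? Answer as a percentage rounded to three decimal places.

After-tax nominal return = 11.11% × (1 − 0.414) = 6.51046%.
1 + r = 1.0651046 / 1.02300 = 1.041158
After-tax real rate = 1.041158 − 1 → 4.116%.

4.116%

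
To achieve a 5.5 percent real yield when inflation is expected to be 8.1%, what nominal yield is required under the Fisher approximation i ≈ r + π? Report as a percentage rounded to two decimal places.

13.60%

i ≈ r + π = 5.5% + 8.1% = 13.60%.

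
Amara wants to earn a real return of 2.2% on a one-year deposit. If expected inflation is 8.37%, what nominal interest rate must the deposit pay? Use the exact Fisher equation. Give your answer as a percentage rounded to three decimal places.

(1 + i) = (1 + r)(1 + π) = 1.02200 × 1.08370 = 1.1075414
i = 1.1075414 − 1, so the required nominal rate is 10.754%.

10.754%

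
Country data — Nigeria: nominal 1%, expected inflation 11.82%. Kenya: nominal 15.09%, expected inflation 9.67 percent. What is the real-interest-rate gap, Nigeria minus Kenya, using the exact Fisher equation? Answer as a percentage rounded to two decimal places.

Nigeria: (1 + 0.0100)/(1 + 0.1182) − 1 = -9.6763%
Kenya: (1 + 0.1509)/(1 + 0.0967) − 1 = 4.9421%
Differential = -9.6763% − 4.9421% = -14.6184% → -14.62%.

-14.62%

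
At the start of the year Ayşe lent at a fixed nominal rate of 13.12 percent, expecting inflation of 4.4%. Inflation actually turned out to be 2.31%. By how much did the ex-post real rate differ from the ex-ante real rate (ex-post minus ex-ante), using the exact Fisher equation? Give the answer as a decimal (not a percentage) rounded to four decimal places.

Ex-ante: (1 + 0.1312)/(1 + 0.0440) − 1 = 8.3525%
Ex-post: (1 + 0.1312)/(1 + 0.0231) − 1 = 10.5659%
Difference (ex-post − ex-ante) = 2.2134% → 0.0221.

0.0221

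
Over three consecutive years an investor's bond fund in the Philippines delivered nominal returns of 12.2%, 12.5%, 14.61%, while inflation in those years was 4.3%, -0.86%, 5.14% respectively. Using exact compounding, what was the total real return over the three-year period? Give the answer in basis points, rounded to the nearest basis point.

3307 basis points

Compound the nominal returns: 1.1220 × 1.1250 × 1.1461 = 1.446665.
Compound inflation: 1.0430 × 0.9914 × 1.0514 = 1.087179.
Deflate: 1.446665 / 1.087179 = 1.330659.
Total real return = 1.330659 − 1 → 3307 basis points.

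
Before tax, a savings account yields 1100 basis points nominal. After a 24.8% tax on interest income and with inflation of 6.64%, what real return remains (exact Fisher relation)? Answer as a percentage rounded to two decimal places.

1.53%

After-tax nominal return = 11% × (1 − 0.248) = 8.2720%.
1 + r = 1.08272 / 1.06640 = 1.015304
After-tax real rate = 1.015304 − 1 → 1.53%.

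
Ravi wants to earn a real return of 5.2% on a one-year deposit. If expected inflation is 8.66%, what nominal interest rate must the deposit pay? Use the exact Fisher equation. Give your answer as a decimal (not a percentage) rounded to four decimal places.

0.1431

(1 + i) = (1 + r)(1 + π) = 1.05200 × 1.08660 = 1.1431032
i = 1.1431032 − 1, so the required nominal rate is 0.1431.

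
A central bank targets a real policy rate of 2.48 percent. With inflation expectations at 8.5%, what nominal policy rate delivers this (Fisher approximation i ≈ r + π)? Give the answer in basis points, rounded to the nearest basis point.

i ≈ r + π = 2.48% + 8.5% = 1098 basis points.

1098 basis points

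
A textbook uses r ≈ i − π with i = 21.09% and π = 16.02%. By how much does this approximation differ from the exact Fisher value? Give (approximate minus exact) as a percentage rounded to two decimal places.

Approximate: r ≈ 21.090% − 16.020% = 5.0700%
Exact: (1 + 0.2109)/(1 + 0.1602) − 1 = 4.3699%
Error = 5.0700% − 4.3699% = 0.7001% → 0.70%.

0.70%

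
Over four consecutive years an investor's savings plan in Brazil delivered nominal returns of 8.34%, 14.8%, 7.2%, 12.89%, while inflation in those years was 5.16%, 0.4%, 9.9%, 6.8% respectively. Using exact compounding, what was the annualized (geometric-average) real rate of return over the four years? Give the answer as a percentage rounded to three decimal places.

4.980%

Nominal growth factor = 1.0834 × 1.1480 × 1.0720 × 1.1289 = 1.50515414
Price-level growth factor = 1.0516 × 1.0040 × 1.0990 × 1.0680 = 1.23923376
Real growth factor = 1.50515414 / 1.23923376 = 1.21458452
Annualized real rate = 1.21458452^(1/4) − 1 = 4.9801% → 4.980%.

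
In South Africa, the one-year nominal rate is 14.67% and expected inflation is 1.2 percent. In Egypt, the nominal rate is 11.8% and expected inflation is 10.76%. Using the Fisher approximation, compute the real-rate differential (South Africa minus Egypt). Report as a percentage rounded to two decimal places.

South Africa: 14.67% − 1.2% = 13.470%
Egypt: 11.8% − 10.76% = 1.040%
Differential = 12.430% → 12.43%.

12.43%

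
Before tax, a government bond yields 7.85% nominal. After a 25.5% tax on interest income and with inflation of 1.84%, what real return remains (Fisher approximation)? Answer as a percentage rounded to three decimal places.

After-tax nominal return = 7.85% × (1 − 0.255) = 5.84825%.
r ≈ 5.84825% − 1.84% → 4.008%.

4.008%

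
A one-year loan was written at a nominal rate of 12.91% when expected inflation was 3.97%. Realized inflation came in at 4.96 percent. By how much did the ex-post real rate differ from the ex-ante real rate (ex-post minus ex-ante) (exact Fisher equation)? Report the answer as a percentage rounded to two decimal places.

Ex-ante: (1 + 0.1291)/(1 + 0.0397) − 1 = 8.5986%
Ex-post: (1 + 0.1291)/(1 + 0.0496) − 1 = 7.5743%
Difference (ex-post − ex-ante) = -1.0243% → -1.02%.

-1.02%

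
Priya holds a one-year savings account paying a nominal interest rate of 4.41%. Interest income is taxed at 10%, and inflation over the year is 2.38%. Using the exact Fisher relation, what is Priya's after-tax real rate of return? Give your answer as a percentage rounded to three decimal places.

After-tax nominal return = 4.41% × (1 − 0.1) = 3.9690%.
1 + r = 1.03969 / 1.02380 = 1.015521
After-tax real rate = 1.015521 − 1 → 1.552%.

1.552%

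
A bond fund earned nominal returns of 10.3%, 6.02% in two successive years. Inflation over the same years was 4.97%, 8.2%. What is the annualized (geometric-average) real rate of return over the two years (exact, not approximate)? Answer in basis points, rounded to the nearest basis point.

147 basis points

Compound the nominal returns: 1.1030 × 1.0602 = 1.16940060.
Compound inflation: 1.0497 × 1.0820 = 1.13577540.
Deflate: 1.16940060 / 1.13577540 = 1.02960550.
Annualized real rate = 1.02960550^(1/2) − 1 = 1.4695% → 147 basis points.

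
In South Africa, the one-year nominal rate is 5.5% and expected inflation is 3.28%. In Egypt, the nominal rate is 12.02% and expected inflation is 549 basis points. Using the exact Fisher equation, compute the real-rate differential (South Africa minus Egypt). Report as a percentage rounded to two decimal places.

South Africa: (1 + 0.0550)/(1 + 0.0328) − 1 = 2.1495%
Egypt: (1 + 0.1202)/(1 + 0.0549) − 1 = 6.1902%
Differential = 2.1495% − 6.1902% = -4.0407% → -4.04%.

-4.04%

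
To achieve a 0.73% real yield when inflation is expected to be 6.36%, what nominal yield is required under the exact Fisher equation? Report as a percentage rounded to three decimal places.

7.136%

(1 + i) = (1 + r)(1 + π) = 1.00730 × 1.06360 = 1.07136428
i = 1.07136428 − 1, so the required nominal rate is 7.136%.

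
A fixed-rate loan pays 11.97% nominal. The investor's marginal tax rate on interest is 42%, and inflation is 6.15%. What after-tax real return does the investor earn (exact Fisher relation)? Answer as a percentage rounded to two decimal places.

0.75%

After-tax nominal return = 11.97% × (1 − 0.42) = 6.9426%.
1 + r = 1.069426 / 1.06150 = 1.007467
After-tax real rate = 1.007467 − 1 → 0.75%.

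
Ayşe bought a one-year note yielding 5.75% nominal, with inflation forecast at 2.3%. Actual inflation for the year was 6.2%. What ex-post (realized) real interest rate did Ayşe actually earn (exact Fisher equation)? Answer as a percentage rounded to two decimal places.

-0.42%

Ex-post: (1 + 0.0575)/(1 + 0.0620) − 1 = -0.4237%
So the realized real rate is -0.42%.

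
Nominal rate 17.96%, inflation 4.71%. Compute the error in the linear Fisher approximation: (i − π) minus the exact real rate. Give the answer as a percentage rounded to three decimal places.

Approximate: r ≈ 17.960% − 4.710% = 13.2500%
Exact: (1 + 0.1796)/(1 + 0.0471) − 1 = 12.6540%
Error = 13.2500% − 12.6540% = 0.5960% → 0.596%.

0.596%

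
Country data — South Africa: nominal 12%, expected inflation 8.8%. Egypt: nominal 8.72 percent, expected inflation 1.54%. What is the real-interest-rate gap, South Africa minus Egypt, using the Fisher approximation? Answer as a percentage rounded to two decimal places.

South Africa: 12% − 8.8% = 3.200%
Egypt: 8.72% − 1.54% = 7.180%
Differential = -3.980% → -3.98%.

-3.98%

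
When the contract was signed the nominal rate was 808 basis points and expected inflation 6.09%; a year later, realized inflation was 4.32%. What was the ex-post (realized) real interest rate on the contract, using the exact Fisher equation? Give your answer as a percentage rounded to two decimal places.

3.60%

Ex-post: (1 + 0.0808)/(1 + 0.0432) − 1 = 3.6043%
So the realized real rate is 3.60%.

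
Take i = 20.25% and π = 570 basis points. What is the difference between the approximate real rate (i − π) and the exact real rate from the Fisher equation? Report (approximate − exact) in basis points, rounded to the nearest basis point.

Approximate: r ≈ 20.250% − 5.700% = 14.5500%
Exact: (1 + 0.2025)/(1 + 0.0570) − 1 = 13.7654%
Error = 14.5500% − 13.7654% = 0.7846% → 78 basis points.

78 basis points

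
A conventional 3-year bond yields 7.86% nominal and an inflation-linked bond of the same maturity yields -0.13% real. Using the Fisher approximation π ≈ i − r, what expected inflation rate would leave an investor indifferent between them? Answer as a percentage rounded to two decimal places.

π ≈ i − r = 7.86% − (-0.13%) → 7.99%.

7.99%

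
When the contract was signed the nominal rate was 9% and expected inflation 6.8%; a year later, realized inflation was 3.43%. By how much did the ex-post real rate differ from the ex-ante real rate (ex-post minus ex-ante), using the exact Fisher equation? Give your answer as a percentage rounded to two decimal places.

3.33%

Ex-ante: (1 + 0.0900)/(1 + 0.0680) − 1 = 2.0599%
Ex-post: (1 + 0.0900)/(1 + 0.0343) − 1 = 5.3853%
Difference (ex-post − ex-ante) = 3.3254% → 3.33%.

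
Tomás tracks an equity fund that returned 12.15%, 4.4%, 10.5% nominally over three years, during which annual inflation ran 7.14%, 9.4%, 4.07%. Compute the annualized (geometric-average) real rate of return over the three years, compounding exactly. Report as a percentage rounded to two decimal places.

Nominal growth factor = 1.1215 × 1.0440 × 1.1050 = 1.29378483
Price-level growth factor = 1.0714 × 1.0940 × 1.0407 = 1.21981654
Real growth factor = 1.29378483 / 1.21981654 = 1.06063886
Annualized real rate = 1.06063886^(1/3) − 1 = 1.9818% → 1.98%.

1.98%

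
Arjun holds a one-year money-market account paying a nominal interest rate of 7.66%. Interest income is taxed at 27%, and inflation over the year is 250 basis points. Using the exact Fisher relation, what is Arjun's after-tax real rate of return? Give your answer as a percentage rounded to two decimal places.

After-tax nominal return = 7.66% × (1 − 0.27) = 5.5918%.
1 + r = 1.055918 / 1.02500 = 1.030164
After-tax real rate = 1.030164 − 1 → 3.02%.

3.02%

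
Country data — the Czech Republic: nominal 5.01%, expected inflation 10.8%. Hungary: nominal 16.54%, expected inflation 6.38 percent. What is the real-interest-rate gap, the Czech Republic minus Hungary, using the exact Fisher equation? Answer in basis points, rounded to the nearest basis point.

-1478 basis points

The Czech Republic: (1 + 0.0501)/(1 + 0.1080) − 1 = -5.2256%
Hungary: (1 + 0.1654)/(1 + 0.0638) − 1 = 9.5507%
Differential = -5.2256% − 9.5507% = -14.7763% → -1478 basis points.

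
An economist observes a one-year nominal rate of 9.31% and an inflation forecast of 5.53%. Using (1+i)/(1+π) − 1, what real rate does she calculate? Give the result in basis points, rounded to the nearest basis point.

358 basis points

By the Fisher identity, 1 + r = (1 + i)/(1 + π).
1 + r = 1.09310 / 1.05530 = 1.035819
r = 1.035819 − 1 = 3.5819%, i.e. 358 basis points.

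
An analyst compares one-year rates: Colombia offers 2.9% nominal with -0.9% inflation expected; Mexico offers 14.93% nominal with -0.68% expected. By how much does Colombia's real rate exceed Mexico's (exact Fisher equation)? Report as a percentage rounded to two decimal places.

Colombia: (1 + 0.0290)/(1 − 0.0090) − 1 = 3.8345%
Mexico: (1 + 0.1493)/(1 − 0.0068) − 1 = 15.7169%
Differential = 3.8345% − 15.7169% = -11.8824% → -11.88%.

-11.88%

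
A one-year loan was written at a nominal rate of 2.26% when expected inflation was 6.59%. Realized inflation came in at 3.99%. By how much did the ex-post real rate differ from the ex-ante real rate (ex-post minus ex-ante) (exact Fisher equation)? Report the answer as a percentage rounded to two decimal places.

Ex-ante: (1 + 0.0226)/(1 + 0.0659) − 1 = -4.0623%
Ex-post: (1 + 0.0226)/(1 + 0.0399) − 1 = -1.6636%
Difference (ex-post − ex-ante) = 2.3987% → 2.40%.

2.40%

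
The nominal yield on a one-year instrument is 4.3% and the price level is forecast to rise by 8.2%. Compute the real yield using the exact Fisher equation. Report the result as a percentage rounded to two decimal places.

-3.60%

By the Fisher identity, 1 + r = (1 + i)/(1 + π).
1 + r = 1.04300 / 1.08200 = 0.963956
r = 0.963956 − 1 = -3.6044%, i.e. -3.60%.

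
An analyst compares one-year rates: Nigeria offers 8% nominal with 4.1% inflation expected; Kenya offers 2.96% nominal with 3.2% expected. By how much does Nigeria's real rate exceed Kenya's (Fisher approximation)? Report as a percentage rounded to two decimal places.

Nigeria: 8% − 4.1% = 3.900%
Kenya: 2.96% − 3.2% = -0.240%
Differential = 4.140% → 4.14%.

4.14%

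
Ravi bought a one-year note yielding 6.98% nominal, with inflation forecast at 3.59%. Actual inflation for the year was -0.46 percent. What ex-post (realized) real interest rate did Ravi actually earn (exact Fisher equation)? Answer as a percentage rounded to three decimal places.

7.474%

Ex-post: (1 + 0.0698)/(1 − 0.0046) − 1 = 7.4744%
So the realized real rate is 7.474%.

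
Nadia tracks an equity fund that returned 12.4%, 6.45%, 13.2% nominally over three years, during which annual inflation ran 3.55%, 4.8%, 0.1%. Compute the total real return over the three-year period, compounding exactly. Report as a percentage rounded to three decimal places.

Nominal growth factor = 1.1240 × 1.0645 × 1.1320 = 1.354436
Price-level growth factor = 1.0355 × 1.0480 × 1.0010 = 1.086289
Real growth factor = 1.354436 / 1.086289 = 1.246846
Total real return = 1.246846 − 1 → 24.685%.

24.685%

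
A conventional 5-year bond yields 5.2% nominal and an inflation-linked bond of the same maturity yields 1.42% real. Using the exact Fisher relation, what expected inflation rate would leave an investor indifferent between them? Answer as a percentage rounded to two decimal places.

(1 + π) = (1 + i)/(1 + r) = 1.05200 / 1.01420 = 1.037271
Break-even inflation = 1.037271 − 1 → 3.73%.

3.73%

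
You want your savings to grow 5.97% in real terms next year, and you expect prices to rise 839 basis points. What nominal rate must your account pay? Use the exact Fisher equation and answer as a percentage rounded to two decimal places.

14.86%

(1 + i) = (1 + r)(1 + π) = 1.05970 × 1.08390 = 1.14860883
i = 1.14860883 − 1, so the required nominal rate is 14.86%.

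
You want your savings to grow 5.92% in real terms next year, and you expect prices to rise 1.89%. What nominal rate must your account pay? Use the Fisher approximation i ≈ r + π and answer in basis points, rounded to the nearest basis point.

781 basis points

i ≈ r + π = 5.92% + 1.89% = 781 basis points.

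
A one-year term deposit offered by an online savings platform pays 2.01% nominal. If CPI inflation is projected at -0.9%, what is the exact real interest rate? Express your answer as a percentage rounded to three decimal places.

1 + r = 1.02010 / 0.99100 = 1.029364
r = 1.029364 − 1 = 2.9364%, i.e. 2.936%.

2.936%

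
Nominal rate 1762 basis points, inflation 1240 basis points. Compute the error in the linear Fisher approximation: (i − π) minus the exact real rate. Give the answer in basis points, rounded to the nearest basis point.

58 basis points

Approximate: r ≈ 17.620% − 12.400% = 5.2200%
Exact: (1 + 0.1762)/(1 + 0.1240) − 1 = 4.6441%
Error = 5.2200% − 4.6441% = 0.5759% → 58 basis points.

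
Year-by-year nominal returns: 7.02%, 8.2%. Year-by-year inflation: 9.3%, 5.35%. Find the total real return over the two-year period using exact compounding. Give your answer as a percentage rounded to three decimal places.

0.563%

Nominal growth factor = 1.0702 × 1.0820 = 1.157956
Price-level growth factor = 1.0930 × 1.0535 = 1.151476
Real growth factor = 1.157956 / 1.151476 = 1.005628
Total real return = 1.005628 − 1 → 0.563%.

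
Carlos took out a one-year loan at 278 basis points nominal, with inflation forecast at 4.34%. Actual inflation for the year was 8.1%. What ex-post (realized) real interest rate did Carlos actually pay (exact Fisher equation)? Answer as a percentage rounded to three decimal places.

Ex-post: (1 + 0.0278)/(1 + 0.0810) − 1 = -4.9214%
So the realized real rate is -4.921%.

-4.921%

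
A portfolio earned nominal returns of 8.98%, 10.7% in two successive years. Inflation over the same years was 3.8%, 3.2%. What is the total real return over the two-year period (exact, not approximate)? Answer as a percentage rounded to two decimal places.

Compound the nominal returns: 1.0898 × 1.1070 = 1.206409.
Compound inflation: 1.0380 × 1.0320 = 1.071216.
Deflate: 1.206409 / 1.071216 = 1.126205.
Total real return = 1.126205 − 1 → 12.62%.

12.62%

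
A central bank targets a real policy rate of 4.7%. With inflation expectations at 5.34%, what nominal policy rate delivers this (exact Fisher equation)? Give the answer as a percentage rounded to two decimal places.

(1 + i) = (1 + r)(1 + π) = 1.04700 × 1.05340 = 1.1029098
i = 1.1029098 − 1, so the required nominal rate is 10.29%.

10.29%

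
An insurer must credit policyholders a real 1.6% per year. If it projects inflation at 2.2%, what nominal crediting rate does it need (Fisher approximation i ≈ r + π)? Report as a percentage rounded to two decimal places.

i ≈ r + π = 1.6% + 2.2% = 3.80%.

3.80%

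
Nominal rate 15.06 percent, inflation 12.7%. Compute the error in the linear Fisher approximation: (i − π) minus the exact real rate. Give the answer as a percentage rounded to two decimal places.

Approximate: r ≈ 15.060% − 12.700% = 2.3600%
Exact: (1 + 0.1506)/(1 + 0.1270) − 1 = 2.0941%
Error = 2.3600% − 2.0941% = 0.2659% → 0.27%.

0.27%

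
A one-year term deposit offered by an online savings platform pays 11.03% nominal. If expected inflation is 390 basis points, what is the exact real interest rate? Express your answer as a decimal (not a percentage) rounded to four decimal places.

By the Fisher relation, 1 + r = (1 + i)/(1 + π).
1 + r = 1.11030 / 1.03900 = 1.068624
r = 1.068624 − 1 = 6.8624%, i.e. 0.0686.

0.0686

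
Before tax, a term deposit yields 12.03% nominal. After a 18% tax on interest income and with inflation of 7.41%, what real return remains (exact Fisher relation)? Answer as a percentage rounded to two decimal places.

After-tax nominal return = 12.03% × (1 − 0.18) = 9.8646%.
1 + r = 1.098646 / 1.07410 = 1.022853
After-tax real rate = 1.022853 − 1 → 2.29%.

2.29%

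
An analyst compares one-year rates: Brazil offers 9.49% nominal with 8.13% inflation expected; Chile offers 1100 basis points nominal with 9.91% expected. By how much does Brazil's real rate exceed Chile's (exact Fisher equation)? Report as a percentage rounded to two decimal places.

0.27%

Brazil: (1 + 0.0949)/(1 + 0.0813) − 1 = 1.2577%
Chile: (1 + 0.1100)/(1 + 0.0991) − 1 = 0.9917%
Differential = 1.2577% − 0.9917% = 0.2660% → 0.27%.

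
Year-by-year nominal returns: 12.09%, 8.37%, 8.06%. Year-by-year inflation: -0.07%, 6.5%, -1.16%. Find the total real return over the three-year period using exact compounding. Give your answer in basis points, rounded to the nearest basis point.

2479 basis points

Compound the nominal returns: 1.1209 × 1.0837 × 1.0806 = 1.312626.
Compound inflation: 0.9993 × 1.0650 × 0.9884 = 1.051909.
Deflate: 1.312626 / 1.051909 = 1.247851.
Total real return = 1.247851 − 1 → 2479 basis points.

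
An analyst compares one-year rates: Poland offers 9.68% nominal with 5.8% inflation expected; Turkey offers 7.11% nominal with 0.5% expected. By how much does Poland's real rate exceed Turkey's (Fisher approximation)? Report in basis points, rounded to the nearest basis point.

-273 basis points

Poland: 9.68% − 5.8% = 3.880%
Turkey: 7.11% − 0.5% = 6.610%
Differential = -2.730% → -273 basis points.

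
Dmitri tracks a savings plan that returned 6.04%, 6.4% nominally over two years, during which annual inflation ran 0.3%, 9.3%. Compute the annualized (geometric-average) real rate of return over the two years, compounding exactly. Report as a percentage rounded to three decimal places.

1.448%

Nominal growth factor = 1.0604 × 1.0640 = 1.12826560
Price-level growth factor = 1.0030 × 1.0930 = 1.09627900
Real growth factor = 1.12826560 / 1.09627900 = 1.02917743
Annualized real rate = 1.02917743^(1/2) − 1 = 1.4484% → 1.448%.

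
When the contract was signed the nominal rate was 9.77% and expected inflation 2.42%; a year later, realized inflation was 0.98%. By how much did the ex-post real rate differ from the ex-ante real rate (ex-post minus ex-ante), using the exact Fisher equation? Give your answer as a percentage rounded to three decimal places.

Ex-ante: (1 + 0.0977)/(1 + 0.0242) − 1 = 7.1763%
Ex-post: (1 + 0.0977)/(1 + 0.0098) − 1 = 8.7047%
Difference (ex-post − ex-ante) = 1.5284% → 1.528%.

1.528%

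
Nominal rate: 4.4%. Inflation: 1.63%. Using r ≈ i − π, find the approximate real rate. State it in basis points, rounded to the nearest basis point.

r ≈ i − π = 4.4% − 1.63% = 277 basis points.

277 basis points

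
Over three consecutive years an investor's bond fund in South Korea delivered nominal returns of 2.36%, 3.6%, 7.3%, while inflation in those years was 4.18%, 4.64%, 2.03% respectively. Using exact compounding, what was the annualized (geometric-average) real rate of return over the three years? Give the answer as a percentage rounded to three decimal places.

Nominal growth factor = 1.0236 × 1.0360 × 1.0730 = 1.13786242
Price-level growth factor = 1.0418 × 1.0464 × 1.0203 = 1.11226935
Real growth factor = 1.13786242 / 1.11226935 = 1.02300978
Annualized real rate = 1.02300978^(1/3) − 1 = 0.7612% → 0.761%.

0.761%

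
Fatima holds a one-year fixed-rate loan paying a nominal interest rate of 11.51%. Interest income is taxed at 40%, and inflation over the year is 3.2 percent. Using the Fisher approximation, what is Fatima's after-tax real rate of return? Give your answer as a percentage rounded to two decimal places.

3.71%

After-tax nominal return = 11.51% × (1 − 0.4) = 6.9060%.
r ≈ 6.9060% − 3.2% → 3.71%.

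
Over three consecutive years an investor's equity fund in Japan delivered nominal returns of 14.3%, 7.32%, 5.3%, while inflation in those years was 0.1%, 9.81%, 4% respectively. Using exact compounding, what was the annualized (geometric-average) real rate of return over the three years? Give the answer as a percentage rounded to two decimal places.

4.16%

Nominal growth factor = 1.1430 × 1.0732 × 1.0530 = 1.29168098
Price-level growth factor = 1.0010 × 1.0981 × 1.0400 = 1.14316602
Real growth factor = 1.29168098 / 1.14316602 = 1.12991548
Annualized real rate = 1.12991548^(1/3) − 1 = 4.1554% → 4.16%.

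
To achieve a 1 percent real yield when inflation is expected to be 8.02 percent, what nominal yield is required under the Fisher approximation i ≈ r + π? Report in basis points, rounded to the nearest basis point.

902 basis points

i ≈ r + π = 1% + 8.02% = 902 basis points.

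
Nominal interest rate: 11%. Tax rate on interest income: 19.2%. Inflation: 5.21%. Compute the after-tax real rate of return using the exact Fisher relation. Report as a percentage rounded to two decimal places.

3.50%

After-tax nominal return = 11% × (1 − 0.192) = 8.8880%.
1 + r = 1.08888 / 1.05210 = 1.034959
After-tax real rate = 1.034959 − 1 → 3.50%.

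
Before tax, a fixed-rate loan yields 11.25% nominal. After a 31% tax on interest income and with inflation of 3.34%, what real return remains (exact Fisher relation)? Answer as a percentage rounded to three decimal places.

After-tax nominal return = 11.25% × (1 − 0.31) = 7.7625%.
1 + r = 1.077625 / 1.03340 = 1.042796
After-tax real rate = 1.042796 − 1 → 4.280%.

4.280%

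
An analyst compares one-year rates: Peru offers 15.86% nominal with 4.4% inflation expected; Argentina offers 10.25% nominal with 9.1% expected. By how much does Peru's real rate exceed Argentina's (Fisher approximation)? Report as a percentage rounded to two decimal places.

Peru: 15.86% − 4.4% = 11.460%
Argentina: 10.25% − 9.1% = 1.150%
Differential = 10.310% → 10.31%.

10.31%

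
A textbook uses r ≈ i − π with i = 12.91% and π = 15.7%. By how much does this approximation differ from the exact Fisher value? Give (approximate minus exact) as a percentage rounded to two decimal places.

-0.38%

Approximate: r ≈ 12.910% − 15.700% = -2.7900%
Exact: (1 + 0.1291)/(1 + 0.1570) − 1 = -2.4114%
Error = -2.7900% − (-2.4114%) = -0.3786% → -0.38%.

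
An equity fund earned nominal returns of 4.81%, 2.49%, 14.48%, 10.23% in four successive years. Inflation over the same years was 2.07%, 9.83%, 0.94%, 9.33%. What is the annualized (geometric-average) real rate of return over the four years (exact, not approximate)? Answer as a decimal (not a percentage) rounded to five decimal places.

Nominal growth factor = 1.0481 × 1.0249 × 1.1448 × 1.1023 = 1.35554407
Price-level growth factor = 1.0207 × 1.0983 × 1.0094 × 1.0933 = 1.23714825
Real growth factor = 1.35554407 / 1.23714825 = 1.09570059
Annualized real rate = 1.09570059^(1/4) − 1 = 2.3112% → 0.02311.

0.02311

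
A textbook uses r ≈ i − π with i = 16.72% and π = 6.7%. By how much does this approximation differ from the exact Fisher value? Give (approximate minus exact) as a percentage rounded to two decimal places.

0.63%

Approximate: r ≈ 16.720% − 6.700% = 10.0200%
Exact: (1 + 0.1672)/(1 + 0.0670) − 1 = 9.3908%
Error = 10.0200% − 9.3908% = 0.6292% → 0.63%.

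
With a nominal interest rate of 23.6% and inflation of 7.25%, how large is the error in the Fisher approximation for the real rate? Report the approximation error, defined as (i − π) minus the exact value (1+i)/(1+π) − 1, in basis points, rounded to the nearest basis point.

Approximate: r ≈ 23.600% − 7.250% = 16.3500%
Exact: (1 + 0.2360)/(1 + 0.0725) − 1 = 15.2448%
Error = 16.3500% − 15.2448% = 1.1052% → 111 basis points.

111 basis points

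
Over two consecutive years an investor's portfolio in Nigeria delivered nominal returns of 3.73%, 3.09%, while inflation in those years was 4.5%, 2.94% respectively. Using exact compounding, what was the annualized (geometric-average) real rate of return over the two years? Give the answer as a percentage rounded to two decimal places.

-0.30%

Nominal growth factor = 1.0373 × 1.0309 = 1.06935257
Price-level growth factor = 1.0450 × 1.0294 = 1.07572300
Real growth factor = 1.06935257 / 1.07572300 = 0.99407800
Annualized real rate = 0.99407800^(1/2) − 1 = -0.2965% → -0.30%.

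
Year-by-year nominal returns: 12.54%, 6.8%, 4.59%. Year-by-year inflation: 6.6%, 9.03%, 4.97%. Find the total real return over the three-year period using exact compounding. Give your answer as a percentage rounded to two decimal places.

Compound the nominal returns: 1.1254 × 1.0680 × 1.0459 = 1.257096.
Compound inflation: 1.0660 × 1.0903 × 1.0497 = 1.220024.
Deflate: 1.257096 / 1.220024 = 1.030386.
Total real return = 1.030386 − 1 → 3.04%.

3.04%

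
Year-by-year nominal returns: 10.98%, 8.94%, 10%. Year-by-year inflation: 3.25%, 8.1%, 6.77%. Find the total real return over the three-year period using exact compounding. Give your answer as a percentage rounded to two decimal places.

11.60%

Nominal growth factor = 1.1098 × 1.0894 × 1.1000 = 1.329918
Price-level growth factor = 1.0325 × 1.0810 × 1.0677 = 1.191695
Real growth factor = 1.329918 / 1.191695 = 1.115989
Total real return = 1.115989 − 1 → 11.60%.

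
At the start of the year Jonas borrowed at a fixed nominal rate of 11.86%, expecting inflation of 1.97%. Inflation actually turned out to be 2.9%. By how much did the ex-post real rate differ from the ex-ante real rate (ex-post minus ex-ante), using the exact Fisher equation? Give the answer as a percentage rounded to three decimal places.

Ex-ante: (1 + 0.1186)/(1 + 0.0197) − 1 = 9.6989%
Ex-post: (1 + 0.1186)/(1 + 0.0290) − 1 = 8.7075%
Difference (ex-post − ex-ante) = -0.9914% → -0.991%.

-0.991%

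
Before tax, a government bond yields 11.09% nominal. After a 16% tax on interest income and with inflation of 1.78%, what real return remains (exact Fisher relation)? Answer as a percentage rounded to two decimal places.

7.40%

After-tax nominal return = 11.09% × (1 − 0.16) = 9.3156%.
1 + r = 1.093156 / 1.01780 = 1.074038
After-tax real rate = 1.074038 − 1 → 7.40%.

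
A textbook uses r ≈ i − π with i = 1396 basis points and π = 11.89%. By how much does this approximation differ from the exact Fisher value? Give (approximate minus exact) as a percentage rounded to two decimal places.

Approximate: r ≈ 13.960% − 11.890% = 2.0700%
Exact: (1 + 0.1396)/(1 + 0.1189) − 1 = 1.8500%
Error = 2.0700% − 1.8500% = 0.2200% → 0.22%.

0.22%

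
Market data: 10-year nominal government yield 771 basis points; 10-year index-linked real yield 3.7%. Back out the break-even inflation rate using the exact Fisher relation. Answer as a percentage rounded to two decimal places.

(1 + π) = (1 + i)/(1 + r) = 1.07710 / 1.03700 = 1.038669
Break-even inflation = 1.038669 − 1 → 3.87%.

3.87%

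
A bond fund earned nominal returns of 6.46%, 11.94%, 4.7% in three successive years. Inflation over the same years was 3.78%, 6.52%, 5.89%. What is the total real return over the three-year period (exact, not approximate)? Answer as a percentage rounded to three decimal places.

Compound the nominal returns: 1.0646 × 1.1194 × 1.0470 = 1.2477238.
Compound inflation: 1.0378 × 1.0652 × 1.0589 = 1.1705764.
Deflate: 1.2477238 / 1.1705764 = 1.0659054.
Total real return = 1.0659054 − 1 → 6.591%.

6.591%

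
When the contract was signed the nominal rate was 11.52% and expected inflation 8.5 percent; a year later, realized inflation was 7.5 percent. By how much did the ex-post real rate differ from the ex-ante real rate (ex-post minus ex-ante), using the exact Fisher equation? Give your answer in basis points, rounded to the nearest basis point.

Ex-ante: (1 + 0.1152)/(1 + 0.0850) − 1 = 2.7834%
Ex-post: (1 + 0.1152)/(1 + 0.0750) − 1 = 3.7395%
Difference (ex-post − ex-ante) = 0.9561% → 96 basis points.

96 basis points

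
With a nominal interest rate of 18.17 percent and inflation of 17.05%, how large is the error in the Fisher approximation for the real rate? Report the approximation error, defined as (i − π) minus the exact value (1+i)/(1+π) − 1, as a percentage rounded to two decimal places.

Approximate: r ≈ 18.170% − 17.050% = 1.1200%
Exact: (1 + 0.1817)/(1 + 0.1705) − 1 = 0.9569%
Error = 1.1200% − 0.9569% = 0.1631% → 0.16%.

0.16%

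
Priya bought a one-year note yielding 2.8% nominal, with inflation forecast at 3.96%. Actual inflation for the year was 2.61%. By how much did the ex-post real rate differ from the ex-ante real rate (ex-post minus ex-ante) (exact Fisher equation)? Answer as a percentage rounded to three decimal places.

Ex-ante: (1 + 0.0280)/(1 + 0.0396) − 1 = -1.1158%
Ex-post: (1 + 0.0280)/(1 + 0.0261) − 1 = 0.1852%
Difference (ex-post − ex-ante) = 1.3010% → 1.301%.

1.301%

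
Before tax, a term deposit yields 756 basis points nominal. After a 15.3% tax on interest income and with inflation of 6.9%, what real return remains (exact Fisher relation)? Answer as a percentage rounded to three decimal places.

-0.465%

After-tax nominal return = 7.56% × (1 − 0.153) = 6.40332%.
1 + r = 1.0640332 / 1.06900 = 0.995354
After-tax real rate = 0.995354 − 1 → -0.465%.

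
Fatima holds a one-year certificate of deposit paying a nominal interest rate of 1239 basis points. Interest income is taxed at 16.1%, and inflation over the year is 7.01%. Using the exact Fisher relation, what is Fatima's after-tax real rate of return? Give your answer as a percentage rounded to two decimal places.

After-tax nominal return = 12.39% × (1 − 0.161) = 10.39521%.
1 + r = 1.1039521 / 1.07010 = 1.031635
After-tax real rate = 1.031635 − 1 → 3.16%.

3.16%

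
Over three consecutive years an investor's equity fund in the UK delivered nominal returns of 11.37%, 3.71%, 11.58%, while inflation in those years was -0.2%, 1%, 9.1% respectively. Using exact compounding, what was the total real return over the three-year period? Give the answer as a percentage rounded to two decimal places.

Nominal growth factor = 1.1137 × 1.0371 × 1.1158 = 1.288769
Price-level growth factor = 0.9980 × 1.0100 × 1.0910 = 1.099706
Real growth factor = 1.288769 / 1.099706 = 1.171922
Total real return = 1.171922 − 1 → 17.19%.

17.19%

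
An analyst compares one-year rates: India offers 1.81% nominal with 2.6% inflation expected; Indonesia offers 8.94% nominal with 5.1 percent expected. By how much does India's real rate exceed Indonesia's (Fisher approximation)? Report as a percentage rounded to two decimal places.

India: 1.81% − 2.6% = -0.790%
Indonesia: 8.94% − 5.1% = 3.840%
Differential = -4.630% → -4.63%.

-4.63%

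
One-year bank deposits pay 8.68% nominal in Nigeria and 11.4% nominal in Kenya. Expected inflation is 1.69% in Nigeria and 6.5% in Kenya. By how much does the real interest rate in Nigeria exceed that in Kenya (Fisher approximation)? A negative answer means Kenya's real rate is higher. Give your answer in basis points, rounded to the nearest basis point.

Nigeria: 8.68% − 1.69% = 6.990%
Kenya: 11.4% − 6.5% = 4.900%
Differential = 2.090% → 209 basis points.

209 basis points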